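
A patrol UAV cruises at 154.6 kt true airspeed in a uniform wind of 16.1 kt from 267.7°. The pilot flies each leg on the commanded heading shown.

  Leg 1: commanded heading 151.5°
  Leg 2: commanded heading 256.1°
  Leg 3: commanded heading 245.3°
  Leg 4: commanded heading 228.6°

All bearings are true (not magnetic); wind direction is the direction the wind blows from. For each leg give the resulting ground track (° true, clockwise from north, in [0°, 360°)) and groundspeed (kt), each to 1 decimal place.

Leg 1: track=146.4°, groundspeed=162.4 kt
Leg 2: track=254.8°, groundspeed=138.9 kt
Leg 3: track=242.8°, groundspeed=139.8 kt
Leg 4: track=224.5°, groundspeed=142.5 kt

Leg 1: heading 151.5°; drift -5.1° → track 146.4°, groundspeed 162.4 kt
Leg 2: heading 256.1°; drift -1.3° → track 254.8°, groundspeed 138.9 kt
Leg 3: heading 245.3°; drift -2.5° → track 242.8°, groundspeed 139.8 kt
Leg 4: heading 228.6°; drift -4.1° → track 224.5°, groundspeed 142.5 kt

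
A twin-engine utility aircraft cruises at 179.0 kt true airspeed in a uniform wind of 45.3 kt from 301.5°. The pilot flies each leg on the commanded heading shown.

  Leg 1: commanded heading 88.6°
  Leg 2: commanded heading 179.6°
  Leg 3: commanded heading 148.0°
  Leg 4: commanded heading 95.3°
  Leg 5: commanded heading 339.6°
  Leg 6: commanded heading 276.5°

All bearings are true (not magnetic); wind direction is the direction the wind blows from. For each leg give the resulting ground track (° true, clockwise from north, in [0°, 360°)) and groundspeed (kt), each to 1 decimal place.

Leg 1: track=95.1°, groundspeed=218.4 kt
Leg 2: track=168.9°, groundspeed=206.6 kt
Leg 3: track=142.7°, groundspeed=220.5 kt
Leg 4: track=100.5°, groundspeed=220.6 kt
Leg 5: track=350.6°, groundspeed=146.1 kt
Leg 6: track=268.6°, groundspeed=139.3 kt

Leg 1: heading 88.6°; drift +6.5° → track 95.1°, groundspeed 218.4 kt
Leg 2: heading 179.6°; drift -10.7° → track 168.9°, groundspeed 206.6 kt
Leg 3: heading 148.0°; drift -5.3° → track 142.7°, groundspeed 220.5 kt
Leg 4: heading 95.3°; drift +5.2° → track 100.5°, groundspeed 220.6 kt
Leg 5: heading 339.6°; drift +11.0° → track 350.6°, groundspeed 146.1 kt
Leg 6: heading 276.5°; drift -7.9° → track 268.6°, groundspeed 139.3 kt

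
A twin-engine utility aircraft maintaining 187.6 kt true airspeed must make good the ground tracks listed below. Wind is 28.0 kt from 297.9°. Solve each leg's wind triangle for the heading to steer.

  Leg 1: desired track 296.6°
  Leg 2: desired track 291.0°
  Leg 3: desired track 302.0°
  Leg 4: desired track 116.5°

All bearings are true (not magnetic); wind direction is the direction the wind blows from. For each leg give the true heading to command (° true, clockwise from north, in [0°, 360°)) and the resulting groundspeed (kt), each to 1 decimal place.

Leg 1: desired track 296.6°; wind correction +0.2° → command heading 296.8°, groundspeed 159.6 kt
Leg 2: desired track 291.0°; wind correction +1.0° → command heading 292.0°, groundspeed 159.8 kt
Leg 3: desired track 302.0°; wind correction -0.6° → command heading 301.4°, groundspeed 159.7 kt
Leg 4: desired track 116.5°; wind correction -0.2° → command heading 116.3°, groundspeed 215.6 kt

Leg 1: heading=296.8°, groundspeed=159.6 kt
Leg 2: heading=292.0°, groundspeed=159.8 kt
Leg 3: heading=301.4°, groundspeed=159.7 kt
Leg 4: heading=116.3°, groundspeed=215.6 kt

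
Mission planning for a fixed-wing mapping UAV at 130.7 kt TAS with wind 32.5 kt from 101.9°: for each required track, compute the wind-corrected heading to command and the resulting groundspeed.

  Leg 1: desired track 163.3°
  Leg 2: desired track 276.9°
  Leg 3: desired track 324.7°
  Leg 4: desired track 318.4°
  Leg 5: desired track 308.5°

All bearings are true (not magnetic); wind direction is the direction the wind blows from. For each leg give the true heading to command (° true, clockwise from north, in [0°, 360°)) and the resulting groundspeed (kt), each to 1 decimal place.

Leg 1: desired track 163.3°; wind correction -12.6° → command heading 150.7°, groundspeed 112.0 kt
Leg 2: desired track 276.9°; wind correction -1.2° → command heading 275.7°, groundspeed 163.0 kt
Leg 3: desired track 324.7°; wind correction +9.7° → command heading 334.4°, groundspeed 152.7 kt
Leg 4: desired track 318.4°; wind correction +8.5° → command heading 326.9°, groundspeed 155.4 kt
Leg 5: desired track 308.5°; wind correction +6.4° → command heading 314.9°, groundspeed 158.9 kt

Leg 1: heading=150.7°, groundspeed=112.0 kt
Leg 2: heading=275.7°, groundspeed=163.0 kt
Leg 3: heading=334.4°, groundspeed=152.7 kt
Leg 4: heading=326.9°, groundspeed=155.4 kt
Leg 5: heading=314.9°, groundspeed=158.9 kt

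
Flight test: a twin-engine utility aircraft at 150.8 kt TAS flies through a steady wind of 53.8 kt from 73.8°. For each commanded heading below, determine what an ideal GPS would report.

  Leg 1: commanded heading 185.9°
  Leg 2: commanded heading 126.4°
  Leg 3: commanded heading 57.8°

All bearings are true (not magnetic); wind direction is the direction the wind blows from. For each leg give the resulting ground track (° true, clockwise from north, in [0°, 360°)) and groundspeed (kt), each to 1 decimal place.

Leg 1: track=202.1°, groundspeed=178.2 kt
Leg 2: track=146.3°, groundspeed=125.6 kt
Leg 3: track=49.3°, groundspeed=100.2 kt

Leg 1: heading 185.9°; drift +16.2° → track 202.1°, groundspeed 178.2 kt
Leg 2: heading 126.4°; drift +19.9° → track 146.3°, groundspeed 125.6 kt
Leg 3: heading 57.8°; drift -8.5° → track 49.3°, groundspeed 100.2 kt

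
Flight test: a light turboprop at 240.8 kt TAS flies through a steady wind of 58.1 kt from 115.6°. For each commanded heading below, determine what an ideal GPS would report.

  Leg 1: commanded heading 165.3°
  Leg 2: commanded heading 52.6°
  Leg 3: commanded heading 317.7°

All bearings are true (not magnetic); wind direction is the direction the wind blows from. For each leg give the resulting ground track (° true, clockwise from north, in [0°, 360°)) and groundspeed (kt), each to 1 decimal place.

Leg 1: track=177.6°, groundspeed=208.0 kt
Leg 2: track=39.0°, groundspeed=220.6 kt
Leg 3: track=313.5°, groundspeed=295.4 kt

Leg 1: heading 165.3°; drift +12.3° → track 177.6°, groundspeed 208.0 kt
Leg 2: heading 52.6°; drift -13.6° → track 39.0°, groundspeed 220.6 kt
Leg 3: heading 317.7°; drift -4.2° → track 313.5°, groundspeed 295.4 kt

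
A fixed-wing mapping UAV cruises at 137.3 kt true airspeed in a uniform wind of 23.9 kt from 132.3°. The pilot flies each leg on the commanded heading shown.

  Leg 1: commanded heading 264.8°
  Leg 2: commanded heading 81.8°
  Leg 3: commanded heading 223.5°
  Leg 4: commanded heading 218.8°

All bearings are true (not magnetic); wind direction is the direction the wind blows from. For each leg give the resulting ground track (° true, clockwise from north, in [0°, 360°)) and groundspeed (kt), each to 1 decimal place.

Leg 1: track=271.4°, groundspeed=154.5 kt
Leg 2: track=73.2°, groundspeed=123.5 kt
Leg 3: track=233.3°, groundspeed=139.9 kt
Leg 4: track=228.8°, groundspeed=137.9 kt

Leg 1: heading 264.8°; drift +6.6° → track 271.4°, groundspeed 154.5 kt
Leg 2: heading 81.8°; drift -8.6° → track 73.2°, groundspeed 123.5 kt
Leg 3: heading 223.5°; drift +9.8° → track 233.3°, groundspeed 139.9 kt
Leg 4: heading 218.8°; drift +10.0° → track 228.8°, groundspeed 137.9 kt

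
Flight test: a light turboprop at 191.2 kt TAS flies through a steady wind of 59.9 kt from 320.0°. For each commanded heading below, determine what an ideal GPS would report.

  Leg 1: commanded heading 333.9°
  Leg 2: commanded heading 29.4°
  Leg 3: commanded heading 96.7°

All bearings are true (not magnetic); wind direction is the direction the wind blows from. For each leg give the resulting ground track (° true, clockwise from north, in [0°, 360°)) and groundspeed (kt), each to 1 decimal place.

Leg 1: track=340.1°, groundspeed=133.8 kt
Leg 2: track=47.6°, groundspeed=179.1 kt
Leg 3: track=106.6°, groundspeed=238.4 kt

Leg 1: heading 333.9°; drift +6.2° → track 340.1°, groundspeed 133.8 kt
Leg 2: heading 29.4°; drift +18.2° → track 47.6°, groundspeed 179.1 kt
Leg 3: heading 96.7°; drift +9.9° → track 106.6°, groundspeed 238.4 kt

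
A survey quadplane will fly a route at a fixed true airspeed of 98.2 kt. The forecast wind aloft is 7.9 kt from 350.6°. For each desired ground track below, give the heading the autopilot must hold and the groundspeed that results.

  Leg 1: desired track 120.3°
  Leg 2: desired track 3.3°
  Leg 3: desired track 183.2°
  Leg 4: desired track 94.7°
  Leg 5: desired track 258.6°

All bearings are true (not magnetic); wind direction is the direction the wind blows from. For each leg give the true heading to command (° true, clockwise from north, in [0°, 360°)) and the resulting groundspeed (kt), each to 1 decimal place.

Leg 1: heading=116.8°, groundspeed=103.1 kt
Leg 2: heading=2.3°, groundspeed=90.5 kt
Leg 3: heading=184.2°, groundspeed=105.9 kt
Leg 4: heading=90.2°, groundspeed=99.8 kt
Leg 5: heading=263.2°, groundspeed=98.2 kt

Leg 1: desired track 120.3°; wind correction -3.5° → command heading 116.8°, groundspeed 103.1 kt
Leg 2: desired track 3.3°; wind correction -1.0° → command heading 2.3°, groundspeed 90.5 kt
Leg 3: desired track 183.2°; wind correction +1.0° → command heading 184.2°, groundspeed 105.9 kt
Leg 4: desired track 94.7°; wind correction -4.5° → command heading 90.2°, groundspeed 99.8 kt
Leg 5: desired track 258.6°; wind correction +4.6° → command heading 263.2°, groundspeed 98.2 kt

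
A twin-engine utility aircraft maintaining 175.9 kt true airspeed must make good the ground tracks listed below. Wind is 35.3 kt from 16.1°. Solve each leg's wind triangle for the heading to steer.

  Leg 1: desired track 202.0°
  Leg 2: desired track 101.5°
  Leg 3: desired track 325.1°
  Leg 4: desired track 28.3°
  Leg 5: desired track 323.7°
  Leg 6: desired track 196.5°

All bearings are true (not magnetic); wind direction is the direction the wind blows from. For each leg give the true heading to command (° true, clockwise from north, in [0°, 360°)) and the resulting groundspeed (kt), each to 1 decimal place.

Leg 1: desired track 202.0°; wind correction +1.2° → command heading 203.2°, groundspeed 211.0 kt
Leg 2: desired track 101.5°; wind correction -11.5° → command heading 90.0°, groundspeed 169.5 kt
Leg 3: desired track 325.1°; wind correction +9.0° → command heading 334.1°, groundspeed 151.5 kt
Leg 4: desired track 28.3°; wind correction -2.4° → command heading 25.9°, groundspeed 141.2 kt
Leg 5: desired track 323.7°; wind correction +9.1° → command heading 332.8°, groundspeed 152.1 kt
Leg 6: desired track 196.5°; wind correction +0.1° → command heading 196.6°, groundspeed 211.2 kt

Leg 1: heading=203.2°, groundspeed=211.0 kt
Leg 2: heading=90.0°, groundspeed=169.5 kt
Leg 3: heading=334.1°, groundspeed=151.5 kt
Leg 4: heading=25.9°, groundspeed=141.2 kt
Leg 5: heading=332.8°, groundspeed=152.1 kt
Leg 6: heading=196.6°, groundspeed=211.2 kt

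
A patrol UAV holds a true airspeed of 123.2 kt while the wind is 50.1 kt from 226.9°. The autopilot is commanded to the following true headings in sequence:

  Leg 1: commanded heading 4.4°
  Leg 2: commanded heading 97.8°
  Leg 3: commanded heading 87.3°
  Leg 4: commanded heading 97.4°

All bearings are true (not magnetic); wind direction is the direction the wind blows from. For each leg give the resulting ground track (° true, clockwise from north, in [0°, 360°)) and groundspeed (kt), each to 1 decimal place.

Leg 1: track=16.3°, groundspeed=163.7 kt
Leg 2: track=83.7°, groundspeed=159.6 kt
Leg 3: track=75.9°, groundspeed=164.6 kt
Leg 4: track=83.4°, groundspeed=159.8 kt

Leg 1: heading 4.4°; drift +11.9° → track 16.3°, groundspeed 163.7 kt
Leg 2: heading 97.8°; drift -14.1° → track 83.7°, groundspeed 159.6 kt
Leg 3: heading 87.3°; drift -11.4° → track 75.9°, groundspeed 164.6 kt
Leg 4: heading 97.4°; drift -14.0° → track 83.4°, groundspeed 159.8 kt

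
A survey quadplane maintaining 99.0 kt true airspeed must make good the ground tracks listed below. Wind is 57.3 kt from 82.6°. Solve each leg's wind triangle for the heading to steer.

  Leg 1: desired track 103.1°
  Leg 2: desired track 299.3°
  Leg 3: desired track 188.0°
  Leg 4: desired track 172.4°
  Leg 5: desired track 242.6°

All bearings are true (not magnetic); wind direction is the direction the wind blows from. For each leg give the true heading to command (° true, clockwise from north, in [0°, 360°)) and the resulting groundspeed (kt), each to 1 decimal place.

Leg 1: desired track 103.1°; wind correction -11.7° → command heading 91.4°, groundspeed 43.3 kt
Leg 2: desired track 299.3°; wind correction +20.2° → command heading 319.5°, groundspeed 138.8 kt
Leg 3: desired track 188.0°; wind correction -33.9° → command heading 154.1°, groundspeed 97.4 kt
Leg 4: desired track 172.4°; wind correction -35.4° → command heading 137.0°, groundspeed 80.5 kt
Leg 5: desired track 242.6°; wind correction -11.4° → command heading 231.2°, groundspeed 150.9 kt

Leg 1: heading=91.4°, groundspeed=43.3 kt
Leg 2: heading=319.5°, groundspeed=138.8 kt
Leg 3: heading=154.1°, groundspeed=97.4 kt
Leg 4: heading=137.0°, groundspeed=80.5 kt
Leg 5: heading=231.2°, groundspeed=150.9 kt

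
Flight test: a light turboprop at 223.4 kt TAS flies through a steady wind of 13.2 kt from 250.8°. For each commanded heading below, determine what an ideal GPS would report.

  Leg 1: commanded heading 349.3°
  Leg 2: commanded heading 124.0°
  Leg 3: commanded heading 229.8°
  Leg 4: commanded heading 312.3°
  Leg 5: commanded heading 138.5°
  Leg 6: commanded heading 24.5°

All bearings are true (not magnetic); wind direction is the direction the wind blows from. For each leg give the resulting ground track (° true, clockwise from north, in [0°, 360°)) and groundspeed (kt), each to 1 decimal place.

Leg 1: track=352.6°, groundspeed=225.7 kt
Leg 2: track=121.4°, groundspeed=231.5 kt
Leg 3: track=228.5°, groundspeed=211.1 kt
Leg 4: track=315.4°, groundspeed=217.4 kt
Leg 5: track=135.4°, groundspeed=228.7 kt
Leg 6: track=26.9°, groundspeed=232.7 kt

Leg 1: heading 349.3°; drift +3.3° → track 352.6°, groundspeed 225.7 kt
Leg 2: heading 124.0°; drift -2.6° → track 121.4°, groundspeed 231.5 kt
Leg 3: heading 229.8°; drift -1.3° → track 228.5°, groundspeed 211.1 kt
Leg 4: heading 312.3°; drift +3.1° → track 315.4°, groundspeed 217.4 kt
Leg 5: heading 138.5°; drift -3.1° → track 135.4°, groundspeed 228.7 kt
Leg 6: heading 24.5°; drift +2.4° → track 26.9°, groundspeed 232.7 kt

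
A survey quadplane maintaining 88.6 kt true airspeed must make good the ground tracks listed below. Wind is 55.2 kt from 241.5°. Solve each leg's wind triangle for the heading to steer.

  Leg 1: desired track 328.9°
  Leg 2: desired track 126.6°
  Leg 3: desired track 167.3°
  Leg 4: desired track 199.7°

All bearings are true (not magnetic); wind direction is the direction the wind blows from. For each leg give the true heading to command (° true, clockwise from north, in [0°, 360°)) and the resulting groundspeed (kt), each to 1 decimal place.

Leg 1: heading=290.4°, groundspeed=66.8 kt
Leg 2: heading=161.0°, groundspeed=96.3 kt
Leg 3: heading=204.1°, groundspeed=55.9 kt
Leg 4: heading=224.2°, groundspeed=39.4 kt

Leg 1: desired track 328.9°; wind correction -38.5° → command heading 290.4°, groundspeed 66.8 kt
Leg 2: desired track 126.6°; wind correction +34.4° → command heading 161.0°, groundspeed 96.3 kt
Leg 3: desired track 167.3°; wind correction +36.8° → command heading 204.1°, groundspeed 55.9 kt
Leg 4: desired track 199.7°; wind correction +24.5° → command heading 224.2°, groundspeed 39.4 kt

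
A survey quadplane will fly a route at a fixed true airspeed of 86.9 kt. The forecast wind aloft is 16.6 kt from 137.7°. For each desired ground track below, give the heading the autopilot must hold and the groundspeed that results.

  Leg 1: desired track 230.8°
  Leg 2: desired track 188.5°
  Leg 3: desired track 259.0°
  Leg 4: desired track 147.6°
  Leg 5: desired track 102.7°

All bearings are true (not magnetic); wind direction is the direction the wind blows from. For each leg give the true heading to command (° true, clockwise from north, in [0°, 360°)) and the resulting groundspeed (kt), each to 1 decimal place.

Leg 1: heading=219.8°, groundspeed=86.2 kt
Leg 2: heading=180.0°, groundspeed=75.5 kt
Leg 3: heading=249.6°, groundspeed=94.4 kt
Leg 4: heading=145.7°, groundspeed=70.5 kt
Leg 5: heading=109.0°, groundspeed=72.8 kt

Leg 1: desired track 230.8°; wind correction -11.0° → command heading 219.8°, groundspeed 86.2 kt
Leg 2: desired track 188.5°; wind correction -8.5° → command heading 180.0°, groundspeed 75.5 kt
Leg 3: desired track 259.0°; wind correction -9.4° → command heading 249.6°, groundspeed 94.4 kt
Leg 4: desired track 147.6°; wind correction -1.9° → command heading 145.7°, groundspeed 70.5 kt
Leg 5: desired track 102.7°; wind correction +6.3° → command heading 109.0°, groundspeed 72.8 kt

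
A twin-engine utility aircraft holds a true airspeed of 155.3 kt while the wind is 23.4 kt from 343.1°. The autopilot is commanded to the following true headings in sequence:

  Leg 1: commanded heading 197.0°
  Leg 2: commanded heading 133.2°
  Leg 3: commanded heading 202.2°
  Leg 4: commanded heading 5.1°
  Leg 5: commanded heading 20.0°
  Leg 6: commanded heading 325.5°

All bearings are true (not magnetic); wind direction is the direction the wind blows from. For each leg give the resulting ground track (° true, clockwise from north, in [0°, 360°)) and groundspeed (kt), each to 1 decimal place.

Leg 1: track=192.7°, groundspeed=175.2 kt
Leg 2: track=137.0°, groundspeed=176.0 kt
Leg 3: track=197.3°, groundspeed=174.1 kt
Leg 4: track=8.9°, groundspeed=133.9 kt
Leg 5: track=25.9°, groundspeed=137.3 kt
Leg 6: track=322.5°, groundspeed=133.2 kt

Leg 1: heading 197.0°; drift -4.3° → track 192.7°, groundspeed 175.2 kt
Leg 2: heading 133.2°; drift +3.8° → track 137.0°, groundspeed 176.0 kt
Leg 3: heading 202.2°; drift -4.9° → track 197.3°, groundspeed 174.1 kt
Leg 4: heading 5.1°; drift +3.8° → track 8.9°, groundspeed 133.9 kt
Leg 5: heading 20.0°; drift +5.9° → track 25.9°, groundspeed 137.3 kt
Leg 6: heading 325.5°; drift -3.0° → track 322.5°, groundspeed 133.2 kt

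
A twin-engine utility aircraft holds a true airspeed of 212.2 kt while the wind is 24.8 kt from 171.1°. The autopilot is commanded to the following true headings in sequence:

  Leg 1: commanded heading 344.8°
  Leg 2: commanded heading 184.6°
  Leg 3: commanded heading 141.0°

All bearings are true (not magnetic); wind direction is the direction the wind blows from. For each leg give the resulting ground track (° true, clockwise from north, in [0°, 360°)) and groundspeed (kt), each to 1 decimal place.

Leg 1: track=345.5°, groundspeed=236.9 kt
Leg 2: track=186.4°, groundspeed=188.2 kt
Leg 3: track=137.3°, groundspeed=191.1 kt

Leg 1: heading 344.8°; drift +0.7° → track 345.5°, groundspeed 236.9 kt
Leg 2: heading 184.6°; drift +1.8° → track 186.4°, groundspeed 188.2 kt
Leg 3: heading 141.0°; drift -3.7° → track 137.3°, groundspeed 191.1 kt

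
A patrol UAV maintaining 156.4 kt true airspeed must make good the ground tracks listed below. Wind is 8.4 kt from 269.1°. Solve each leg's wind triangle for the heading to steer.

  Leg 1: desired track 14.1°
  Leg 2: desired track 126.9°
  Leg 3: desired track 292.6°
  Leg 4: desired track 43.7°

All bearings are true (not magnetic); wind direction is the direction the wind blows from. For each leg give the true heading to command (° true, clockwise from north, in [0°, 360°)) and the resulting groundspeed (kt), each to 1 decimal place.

Leg 1: heading=11.1°, groundspeed=158.4 kt
Leg 2: heading=128.8°, groundspeed=163.0 kt
Leg 3: heading=291.4°, groundspeed=148.7 kt
Leg 4: heading=41.5°, groundspeed=162.2 kt

Leg 1: desired track 14.1°; wind correction -3.0° → command heading 11.1°, groundspeed 158.4 kt
Leg 2: desired track 126.9°; wind correction +1.9° → command heading 128.8°, groundspeed 163.0 kt
Leg 3: desired track 292.6°; wind correction -1.2° → command heading 291.4°, groundspeed 148.7 kt
Leg 4: desired track 43.7°; wind correction -2.2° → command heading 41.5°, groundspeed 162.2 kt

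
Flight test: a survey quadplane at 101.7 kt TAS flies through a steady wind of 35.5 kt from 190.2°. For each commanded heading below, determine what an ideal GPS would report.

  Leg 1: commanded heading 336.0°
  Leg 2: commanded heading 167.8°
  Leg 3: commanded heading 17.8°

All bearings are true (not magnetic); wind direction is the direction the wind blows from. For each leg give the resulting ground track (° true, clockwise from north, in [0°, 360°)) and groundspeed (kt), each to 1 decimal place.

Leg 1: heading 336.0°; drift +8.7° → track 344.7°, groundspeed 132.6 kt
Leg 2: heading 167.8°; drift -11.1° → track 156.7°, groundspeed 70.2 kt
Leg 3: heading 17.8°; drift -2.0° → track 15.8°, groundspeed 137.0 kt

Leg 1: track=344.7°, groundspeed=132.6 kt
Leg 2: track=156.7°, groundspeed=70.2 kt
Leg 3: track=15.8°, groundspeed=137.0 kt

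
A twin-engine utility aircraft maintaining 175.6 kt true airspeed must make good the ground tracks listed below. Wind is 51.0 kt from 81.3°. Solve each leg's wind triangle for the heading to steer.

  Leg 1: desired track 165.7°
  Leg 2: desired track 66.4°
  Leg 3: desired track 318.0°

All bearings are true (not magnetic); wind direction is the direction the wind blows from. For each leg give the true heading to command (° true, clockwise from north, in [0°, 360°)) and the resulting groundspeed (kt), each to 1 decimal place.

Leg 1: heading=148.9°, groundspeed=163.1 kt
Leg 2: heading=70.7°, groundspeed=125.8 kt
Leg 3: heading=332.0°, groundspeed=198.3 kt

Leg 1: desired track 165.7°; wind correction -16.8° → command heading 148.9°, groundspeed 163.1 kt
Leg 2: desired track 66.4°; wind correction +4.3° → command heading 70.7°, groundspeed 125.8 kt
Leg 3: desired track 318.0°; wind correction +14.0° → command heading 332.0°, groundspeed 198.3 kt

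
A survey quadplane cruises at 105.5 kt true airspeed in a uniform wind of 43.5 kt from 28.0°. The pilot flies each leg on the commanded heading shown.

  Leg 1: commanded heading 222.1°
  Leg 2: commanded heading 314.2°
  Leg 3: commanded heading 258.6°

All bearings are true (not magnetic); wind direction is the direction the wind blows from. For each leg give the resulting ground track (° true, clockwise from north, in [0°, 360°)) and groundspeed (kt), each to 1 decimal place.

Leg 1: track=218.0°, groundspeed=148.1 kt
Leg 2: track=290.1°, groundspeed=102.3 kt
Leg 3: track=244.4°, groundspeed=137.3 kt

Leg 1: heading 222.1°; drift -4.1° → track 218.0°, groundspeed 148.1 kt
Leg 2: heading 314.2°; drift -24.1° → track 290.1°, groundspeed 102.3 kt
Leg 3: heading 258.6°; drift -14.2° → track 244.4°, groundspeed 137.3 kt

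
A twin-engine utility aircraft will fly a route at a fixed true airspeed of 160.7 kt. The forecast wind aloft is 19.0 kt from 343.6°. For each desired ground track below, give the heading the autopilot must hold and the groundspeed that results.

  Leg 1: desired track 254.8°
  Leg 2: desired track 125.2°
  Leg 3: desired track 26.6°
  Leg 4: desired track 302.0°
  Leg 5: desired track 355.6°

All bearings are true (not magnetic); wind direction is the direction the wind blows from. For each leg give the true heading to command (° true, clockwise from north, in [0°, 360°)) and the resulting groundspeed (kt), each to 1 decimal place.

Leg 1: heading=261.6°, groundspeed=159.2 kt
Leg 2: heading=121.0°, groundspeed=175.2 kt
Leg 3: heading=22.0°, groundspeed=146.3 kt
Leg 4: heading=306.5°, groundspeed=146.0 kt
Leg 5: heading=354.2°, groundspeed=142.1 kt

Leg 1: desired track 254.8°; wind correction +6.8° → command heading 261.6°, groundspeed 159.2 kt
Leg 2: desired track 125.2°; wind correction -4.2° → command heading 121.0°, groundspeed 175.2 kt
Leg 3: desired track 26.6°; wind correction -4.6° → command heading 22.0°, groundspeed 146.3 kt
Leg 4: desired track 302.0°; wind correction +4.5° → command heading 306.5°, groundspeed 146.0 kt
Leg 5: desired track 355.6°; wind correction -1.4° → command heading 354.2°, groundspeed 142.1 kt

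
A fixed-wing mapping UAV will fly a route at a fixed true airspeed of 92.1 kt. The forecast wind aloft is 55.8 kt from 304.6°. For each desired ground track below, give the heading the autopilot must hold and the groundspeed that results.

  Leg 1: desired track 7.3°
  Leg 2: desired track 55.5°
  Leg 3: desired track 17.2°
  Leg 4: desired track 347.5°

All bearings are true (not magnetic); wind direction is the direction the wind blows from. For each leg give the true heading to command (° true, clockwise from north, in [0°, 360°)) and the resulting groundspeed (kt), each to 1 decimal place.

Leg 1: heading=334.7°, groundspeed=52.0 kt
Leg 2: heading=21.0°, groundspeed=95.8 kt
Leg 3: heading=341.9°, groundspeed=58.5 kt
Leg 4: heading=323.1°, groundspeed=43.0 kt

Leg 1: desired track 7.3°; wind correction -32.6° → command heading 334.7°, groundspeed 52.0 kt
Leg 2: desired track 55.5°; wind correction -34.5° → command heading 21.0°, groundspeed 95.8 kt
Leg 3: desired track 17.2°; wind correction -35.3° → command heading 341.9°, groundspeed 58.5 kt
Leg 4: desired track 347.5°; wind correction -24.4° → command heading 323.1°, groundspeed 43.0 kt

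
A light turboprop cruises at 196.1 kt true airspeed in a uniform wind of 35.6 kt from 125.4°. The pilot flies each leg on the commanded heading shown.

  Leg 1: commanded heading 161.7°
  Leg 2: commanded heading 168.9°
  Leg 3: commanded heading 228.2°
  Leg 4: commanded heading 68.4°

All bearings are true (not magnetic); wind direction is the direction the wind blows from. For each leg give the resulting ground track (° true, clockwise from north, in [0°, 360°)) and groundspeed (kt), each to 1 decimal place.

Leg 1: track=168.9°, groundspeed=168.7 kt
Leg 2: track=177.1°, groundspeed=172.0 kt
Leg 3: track=237.9°, groundspeed=206.9 kt
Leg 4: track=58.8°, groundspeed=179.2 kt

Leg 1: heading 161.7°; drift +7.2° → track 168.9°, groundspeed 168.7 kt
Leg 2: heading 168.9°; drift +8.2° → track 177.1°, groundspeed 172.0 kt
Leg 3: heading 228.2°; drift +9.7° → track 237.9°, groundspeed 206.9 kt
Leg 4: heading 68.4°; drift -9.6° → track 58.8°, groundspeed 179.2 kt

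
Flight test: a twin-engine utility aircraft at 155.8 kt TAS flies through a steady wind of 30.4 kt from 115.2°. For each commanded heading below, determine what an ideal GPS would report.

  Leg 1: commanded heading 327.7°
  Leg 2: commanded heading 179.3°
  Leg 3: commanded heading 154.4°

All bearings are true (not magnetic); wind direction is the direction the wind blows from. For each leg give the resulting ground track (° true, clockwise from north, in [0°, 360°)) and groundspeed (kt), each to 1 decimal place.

Leg 1: track=322.6°, groundspeed=182.2 kt
Leg 2: track=190.2°, groundspeed=145.1 kt
Leg 3: track=162.7°, groundspeed=133.6 kt

Leg 1: heading 327.7°; drift -5.1° → track 322.6°, groundspeed 182.2 kt
Leg 2: heading 179.3°; drift +10.9° → track 190.2°, groundspeed 145.1 kt
Leg 3: heading 154.4°; drift +8.3° → track 162.7°, groundspeed 133.6 kt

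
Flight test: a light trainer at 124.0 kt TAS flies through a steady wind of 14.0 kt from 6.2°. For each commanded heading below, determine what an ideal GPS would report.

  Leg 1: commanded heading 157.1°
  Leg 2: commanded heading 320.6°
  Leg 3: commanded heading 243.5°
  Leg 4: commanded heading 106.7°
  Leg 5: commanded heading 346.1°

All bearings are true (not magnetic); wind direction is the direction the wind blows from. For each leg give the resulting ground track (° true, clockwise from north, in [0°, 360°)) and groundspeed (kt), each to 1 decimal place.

Leg 1: track=160.0°, groundspeed=136.4 kt
Leg 2: track=315.6°, groundspeed=114.6 kt
Leg 3: track=238.4°, groundspeed=132.1 kt
Leg 4: track=112.9°, groundspeed=127.3 kt
Leg 5: track=343.6°, groundspeed=111.0 kt

Leg 1: heading 157.1°; drift +2.9° → track 160.0°, groundspeed 136.4 kt
Leg 2: heading 320.6°; drift -5.0° → track 315.6°, groundspeed 114.6 kt
Leg 3: heading 243.5°; drift -5.1° → track 238.4°, groundspeed 132.1 kt
Leg 4: heading 106.7°; drift +6.2° → track 112.9°, groundspeed 127.3 kt
Leg 5: heading 346.1°; drift -2.5° → track 343.6°, groundspeed 111.0 kt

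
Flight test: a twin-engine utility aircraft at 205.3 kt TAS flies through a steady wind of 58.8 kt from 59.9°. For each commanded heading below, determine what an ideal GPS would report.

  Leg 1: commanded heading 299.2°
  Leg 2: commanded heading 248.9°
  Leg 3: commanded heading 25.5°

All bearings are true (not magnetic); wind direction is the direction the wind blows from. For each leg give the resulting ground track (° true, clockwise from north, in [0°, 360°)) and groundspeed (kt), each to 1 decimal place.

Leg 1: heading 299.2°; drift -12.1° → track 287.1°, groundspeed 240.7 kt
Leg 2: heading 248.9°; drift -2.0° → track 246.9°, groundspeed 263.5 kt
Leg 3: heading 25.5°; drift -12.0° → track 13.5°, groundspeed 160.3 kt

Leg 1: track=287.1°, groundspeed=240.7 kt
Leg 2: track=246.9°, groundspeed=263.5 kt
Leg 3: track=13.5°, groundspeed=160.3 kt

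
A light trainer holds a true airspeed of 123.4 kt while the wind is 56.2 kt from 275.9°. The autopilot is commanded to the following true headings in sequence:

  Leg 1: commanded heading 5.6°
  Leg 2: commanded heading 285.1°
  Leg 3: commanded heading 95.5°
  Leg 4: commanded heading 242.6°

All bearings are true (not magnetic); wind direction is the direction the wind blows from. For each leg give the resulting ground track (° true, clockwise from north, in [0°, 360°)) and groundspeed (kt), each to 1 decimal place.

Leg 1: heading 5.6°; drift +24.5° → track 30.1°, groundspeed 135.3 kt
Leg 2: heading 285.1°; drift +7.5° → track 292.6°, groundspeed 68.5 kt
Leg 3: heading 95.5°; drift +0.1° → track 95.6°, groundspeed 179.6 kt
Leg 4: heading 242.6°; drift -22.0° → track 220.6°, groundspeed 82.4 kt

Leg 1: track=30.1°, groundspeed=135.3 kt
Leg 2: track=292.6°, groundspeed=68.5 kt
Leg 3: track=95.6°, groundspeed=179.6 kt
Leg 4: track=220.6°, groundspeed=82.4 kt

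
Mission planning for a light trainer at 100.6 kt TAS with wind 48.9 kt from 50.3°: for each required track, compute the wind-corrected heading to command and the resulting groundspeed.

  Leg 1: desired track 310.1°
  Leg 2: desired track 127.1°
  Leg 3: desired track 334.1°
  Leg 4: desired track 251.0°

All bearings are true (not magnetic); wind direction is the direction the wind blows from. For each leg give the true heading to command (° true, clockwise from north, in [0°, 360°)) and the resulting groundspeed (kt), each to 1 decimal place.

Leg 1: desired track 310.1°; wind correction +28.6° → command heading 338.7°, groundspeed 97.0 kt
Leg 2: desired track 127.1°; wind correction -28.2° → command heading 98.9°, groundspeed 77.5 kt
Leg 3: desired track 334.1°; wind correction +28.2° → command heading 2.3°, groundspeed 77.0 kt
Leg 4: desired track 251.0°; wind correction +9.9° → command heading 260.9°, groundspeed 144.8 kt

Leg 1: heading=338.7°, groundspeed=97.0 kt
Leg 2: heading=98.9°, groundspeed=77.5 kt
Leg 3: heading=2.3°, groundspeed=77.0 kt
Leg 4: heading=260.9°, groundspeed=144.8 kt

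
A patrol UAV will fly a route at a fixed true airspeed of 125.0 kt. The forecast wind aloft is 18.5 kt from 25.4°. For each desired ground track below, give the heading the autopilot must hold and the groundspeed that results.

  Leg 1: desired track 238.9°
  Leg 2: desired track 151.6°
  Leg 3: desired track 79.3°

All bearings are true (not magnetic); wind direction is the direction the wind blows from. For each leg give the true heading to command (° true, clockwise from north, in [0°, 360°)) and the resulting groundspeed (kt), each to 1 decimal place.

Leg 1: heading=243.6°, groundspeed=140.0 kt
Leg 2: heading=144.7°, groundspeed=135.0 kt
Leg 3: heading=72.4°, groundspeed=113.2 kt

Leg 1: desired track 238.9°; wind correction +4.7° → command heading 243.6°, groundspeed 140.0 kt
Leg 2: desired track 151.6°; wind correction -6.9° → command heading 144.7°, groundspeed 135.0 kt
Leg 3: desired track 79.3°; wind correction -6.9° → command heading 72.4°, groundspeed 113.2 kt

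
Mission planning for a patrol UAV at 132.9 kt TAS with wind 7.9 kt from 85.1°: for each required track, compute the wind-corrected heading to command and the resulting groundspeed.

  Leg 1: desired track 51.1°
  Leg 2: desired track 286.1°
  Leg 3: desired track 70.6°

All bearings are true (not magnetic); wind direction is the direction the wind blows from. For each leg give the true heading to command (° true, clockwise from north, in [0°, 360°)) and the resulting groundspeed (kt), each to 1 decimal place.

Leg 1: heading=53.0°, groundspeed=126.3 kt
Leg 2: heading=287.3°, groundspeed=140.2 kt
Leg 3: heading=71.5°, groundspeed=125.2 kt

Leg 1: desired track 51.1°; wind correction +1.9° → command heading 53.0°, groundspeed 126.3 kt
Leg 2: desired track 286.1°; wind correction +1.2° → command heading 287.3°, groundspeed 140.2 kt
Leg 3: desired track 70.6°; wind correction +0.9° → command heading 71.5°, groundspeed 125.2 kt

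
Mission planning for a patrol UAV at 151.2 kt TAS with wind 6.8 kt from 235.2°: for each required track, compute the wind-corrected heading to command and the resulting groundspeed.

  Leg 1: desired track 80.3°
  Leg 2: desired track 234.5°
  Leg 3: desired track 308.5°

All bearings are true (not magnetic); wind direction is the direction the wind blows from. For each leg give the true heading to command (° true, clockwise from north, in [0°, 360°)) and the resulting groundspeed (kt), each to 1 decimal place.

Leg 1: desired track 80.3°; wind correction +1.1° → command heading 81.4°, groundspeed 157.3 kt
Leg 2: desired track 234.5°; wind correction +0.0° → command heading 234.5°, groundspeed 144.4 kt
Leg 3: desired track 308.5°; wind correction -2.5° → command heading 306.0°, groundspeed 149.1 kt

Leg 1: heading=81.4°, groundspeed=157.3 kt
Leg 2: heading=234.5°, groundspeed=144.4 kt
Leg 3: heading=306.0°, groundspeed=149.1 kt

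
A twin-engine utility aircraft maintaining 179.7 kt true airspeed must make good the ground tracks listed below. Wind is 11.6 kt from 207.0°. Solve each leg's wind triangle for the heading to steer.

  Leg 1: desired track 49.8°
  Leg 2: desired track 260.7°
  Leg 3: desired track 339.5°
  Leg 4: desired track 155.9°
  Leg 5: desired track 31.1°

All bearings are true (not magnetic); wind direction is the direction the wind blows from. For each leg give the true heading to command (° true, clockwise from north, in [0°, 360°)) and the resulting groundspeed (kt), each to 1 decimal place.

Leg 1: heading=51.2°, groundspeed=190.3 kt
Leg 2: heading=257.7°, groundspeed=172.6 kt
Leg 3: heading=336.8°, groundspeed=187.3 kt
Leg 4: heading=158.8°, groundspeed=172.2 kt
Leg 5: heading=31.4°, groundspeed=191.3 kt

Leg 1: desired track 49.8°; wind correction +1.4° → command heading 51.2°, groundspeed 190.3 kt
Leg 2: desired track 260.7°; wind correction -3.0° → command heading 257.7°, groundspeed 172.6 kt
Leg 3: desired track 339.5°; wind correction -2.7° → command heading 336.8°, groundspeed 187.3 kt
Leg 4: desired track 155.9°; wind correction +2.9° → command heading 158.8°, groundspeed 172.2 kt
Leg 5: desired track 31.1°; wind correction +0.3° → command heading 31.4°, groundspeed 191.3 kt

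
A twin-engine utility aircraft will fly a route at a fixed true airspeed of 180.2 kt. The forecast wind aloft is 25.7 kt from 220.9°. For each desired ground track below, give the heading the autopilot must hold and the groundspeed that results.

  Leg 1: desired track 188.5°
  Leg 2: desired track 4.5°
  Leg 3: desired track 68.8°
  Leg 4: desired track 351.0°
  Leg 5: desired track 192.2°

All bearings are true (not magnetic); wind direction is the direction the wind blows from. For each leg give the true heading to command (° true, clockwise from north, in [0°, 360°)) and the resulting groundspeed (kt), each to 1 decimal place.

Leg 1: heading=192.9°, groundspeed=158.0 kt
Leg 2: heading=359.6°, groundspeed=200.2 kt
Leg 3: heading=72.6°, groundspeed=202.5 kt
Leg 4: heading=344.7°, groundspeed=195.7 kt
Leg 5: heading=196.1°, groundspeed=157.2 kt

Leg 1: desired track 188.5°; wind correction +4.4° → command heading 192.9°, groundspeed 158.0 kt
Leg 2: desired track 4.5°; wind correction -4.9° → command heading 359.6°, groundspeed 200.2 kt
Leg 3: desired track 68.8°; wind correction +3.8° → command heading 72.6°, groundspeed 202.5 kt
Leg 4: desired track 351.0°; wind correction -6.3° → command heading 344.7°, groundspeed 195.7 kt
Leg 5: desired track 192.2°; wind correction +3.9° → command heading 196.1°, groundspeed 157.2 kt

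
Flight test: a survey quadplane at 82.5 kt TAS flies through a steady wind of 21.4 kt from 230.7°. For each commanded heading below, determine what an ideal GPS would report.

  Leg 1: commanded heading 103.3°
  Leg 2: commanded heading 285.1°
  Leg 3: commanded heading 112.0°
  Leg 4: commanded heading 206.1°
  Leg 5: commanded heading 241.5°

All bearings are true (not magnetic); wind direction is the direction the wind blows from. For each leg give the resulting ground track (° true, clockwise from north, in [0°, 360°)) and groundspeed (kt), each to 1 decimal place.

Leg 1: track=93.2°, groundspeed=97.0 kt
Leg 2: track=299.1°, groundspeed=72.2 kt
Leg 3: track=100.6°, groundspeed=94.7 kt
Leg 4: track=198.1°, groundspeed=63.7 kt
Leg 5: track=245.2°, groundspeed=61.6 kt

Leg 1: heading 103.3°; drift -10.1° → track 93.2°, groundspeed 97.0 kt
Leg 2: heading 285.1°; drift +14.0° → track 299.1°, groundspeed 72.2 kt
Leg 3: heading 112.0°; drift -11.4° → track 100.6°, groundspeed 94.7 kt
Leg 4: heading 206.1°; drift -8.0° → track 198.1°, groundspeed 63.7 kt
Leg 5: heading 241.5°; drift +3.7° → track 245.2°, groundspeed 61.6 kt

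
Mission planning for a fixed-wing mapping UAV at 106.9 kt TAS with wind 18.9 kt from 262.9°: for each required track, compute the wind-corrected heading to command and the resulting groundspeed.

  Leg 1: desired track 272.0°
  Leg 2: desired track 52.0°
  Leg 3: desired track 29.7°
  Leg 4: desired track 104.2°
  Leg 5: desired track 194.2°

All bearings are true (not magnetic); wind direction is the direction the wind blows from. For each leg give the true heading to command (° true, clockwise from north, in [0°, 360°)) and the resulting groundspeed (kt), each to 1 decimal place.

Leg 1: desired track 272.0°; wind correction -1.6° → command heading 270.4°, groundspeed 88.2 kt
Leg 2: desired track 52.0°; wind correction -5.2° → command heading 46.8°, groundspeed 122.7 kt
Leg 3: desired track 29.7°; wind correction -8.1° → command heading 21.6°, groundspeed 117.1 kt
Leg 4: desired track 104.2°; wind correction +3.7° → command heading 107.9°, groundspeed 124.3 kt
Leg 5: desired track 194.2°; wind correction +9.5° → command heading 203.7°, groundspeed 98.6 kt

Leg 1: heading=270.4°, groundspeed=88.2 kt
Leg 2: heading=46.8°, groundspeed=122.7 kt
Leg 3: heading=21.6°, groundspeed=117.1 kt
Leg 4: heading=107.9°, groundspeed=124.3 kt
Leg 5: heading=203.7°, groundspeed=98.6 kt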